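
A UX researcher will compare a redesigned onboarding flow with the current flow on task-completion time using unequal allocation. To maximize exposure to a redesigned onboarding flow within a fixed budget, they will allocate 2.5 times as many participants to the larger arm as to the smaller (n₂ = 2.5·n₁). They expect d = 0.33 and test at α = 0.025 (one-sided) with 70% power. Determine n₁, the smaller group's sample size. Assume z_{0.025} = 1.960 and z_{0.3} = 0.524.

With allocation ratio k = n₂/n₁ = 2.5, Var(x̄₁−x̄₂) = σ²(1/n₁ + 1/(k·n₁)) = σ²·(k+1)/(k·n₁).
So n₁ = (1 + 1/k)·((z_{α} + z_β)/d)² = 1.400 × (2.484/0.33)².
n₁ = 1.400 × 56.66 = 79.3.
Round up: n₁ = 80, giving n₂ = 2.5 × 80 = 200.

n₁ = 80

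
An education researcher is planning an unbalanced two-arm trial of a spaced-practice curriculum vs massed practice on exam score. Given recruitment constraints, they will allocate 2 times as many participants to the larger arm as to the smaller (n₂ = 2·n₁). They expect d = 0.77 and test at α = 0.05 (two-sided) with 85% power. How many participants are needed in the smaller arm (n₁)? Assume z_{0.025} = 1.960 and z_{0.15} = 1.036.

n₁ = 23

With allocation ratio k = n₂/n₁ = 2, Var(x̄₁−x̄₂) = σ²(1/n₁ + 1/(k·n₁)) = σ²·(k+1)/(k·n₁).
So n₁ = (1 + 1/k)·((z_{α/2} + z_β)/d)² = 1.500 × (2.996/0.77)².
n₁ = 1.500 × 15.14 = 22.7.
Round up: n₁ = 23, giving n₂ = 2 × 23 = 46.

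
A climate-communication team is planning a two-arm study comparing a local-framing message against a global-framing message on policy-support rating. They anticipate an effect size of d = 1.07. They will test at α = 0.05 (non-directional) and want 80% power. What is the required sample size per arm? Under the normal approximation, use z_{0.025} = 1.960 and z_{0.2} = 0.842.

n = 14 per group

For two independent groups with equal n: n = 2·((z_{α/2} + z_β) / d)².
z_{α/2} + z_β = 1.960 + 0.842 = 2.802.
n = 2 × (2.802 / 1.07)² = 2 × 2.619² = 2 × 6.86 = 13.7.
Round up to the next whole participant.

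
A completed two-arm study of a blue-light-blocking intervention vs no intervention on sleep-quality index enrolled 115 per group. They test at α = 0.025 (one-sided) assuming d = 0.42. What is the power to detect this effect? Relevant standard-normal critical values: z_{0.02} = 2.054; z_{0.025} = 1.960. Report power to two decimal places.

For two equal groups, power = Φ(d·√(n/2) − z_{α}).
d·√(n/2) = 0.42 × √(115/2) = 0.42 × 7.583 = 3.185.
z_β = 3.185 − 1.960 = 1.225.
Power = Φ(1.225) = 0.890.

power ≈ 0.89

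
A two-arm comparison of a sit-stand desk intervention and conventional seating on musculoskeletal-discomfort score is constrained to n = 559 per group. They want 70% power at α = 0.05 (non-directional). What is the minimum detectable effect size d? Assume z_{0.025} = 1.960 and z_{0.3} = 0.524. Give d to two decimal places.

d_min ≈ 0.15

For two independent groups of n = 559 each: d_min = (z_{α/2} + z_β)·√(2/n).
z-sum = 1.960 + 0.524 = 2.484.
d_min = 2.484 × √(2/559) = 2.484 × 0.0598 = 0.149.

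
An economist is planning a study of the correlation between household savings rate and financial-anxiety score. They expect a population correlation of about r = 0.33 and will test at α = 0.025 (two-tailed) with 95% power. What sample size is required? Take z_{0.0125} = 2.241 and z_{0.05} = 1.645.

Fisher's z: C = ½·ln((1+r)/(1−r)) = ½·ln(1.9851) = 0.3428.
n = ((z_{α/2} + z_β)/C)² + 3.
(2.241 + 1.645) / 0.3428 = 3.886 / 0.3428 = 11.336.
n = 11.336² + 3 = 128.51 + 3 = 131.5.
Round up.

n = 132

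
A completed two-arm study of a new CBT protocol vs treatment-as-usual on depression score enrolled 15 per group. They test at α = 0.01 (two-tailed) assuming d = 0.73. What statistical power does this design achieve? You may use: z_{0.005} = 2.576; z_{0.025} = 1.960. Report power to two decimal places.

power ≈ 0.28

For two equal groups, power = Φ(d·√(n/2) − z_{α/2}).
d·√(n/2) = 0.73 × √(15/2) = 0.73 × 2.739 = 1.999.
z_β = 1.999 − 2.576 = -0.577.
Power = Φ(-0.577) = 0.282.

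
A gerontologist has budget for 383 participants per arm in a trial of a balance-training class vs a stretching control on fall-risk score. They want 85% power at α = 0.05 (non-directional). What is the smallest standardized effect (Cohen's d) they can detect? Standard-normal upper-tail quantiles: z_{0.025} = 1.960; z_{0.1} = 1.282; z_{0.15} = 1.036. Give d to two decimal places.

For two independent groups of n = 383 each: d_min = (z_{α/2} + z_β)·√(2/n).
z-sum = 1.960 + 1.036 = 2.996.
d_min = 2.996 × √(2/383) = 2.996 × 0.0723 = 0.216.

d_min ≈ 0.22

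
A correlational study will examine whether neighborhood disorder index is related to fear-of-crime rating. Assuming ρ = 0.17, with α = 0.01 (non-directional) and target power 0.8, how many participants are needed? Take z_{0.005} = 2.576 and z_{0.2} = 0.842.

Fisher's z: C = ½·ln((1+r)/(1−r)) = ½·ln(1.4096) = 0.1717.
n = ((z_{α/2} + z_β)/C)² + 3.
(2.576 + 0.842) / 0.1717 = 3.418 / 0.1717 = 19.907.
n = 19.907² + 3 = 396.28 + 3 = 399.3.
Round up.

n = 400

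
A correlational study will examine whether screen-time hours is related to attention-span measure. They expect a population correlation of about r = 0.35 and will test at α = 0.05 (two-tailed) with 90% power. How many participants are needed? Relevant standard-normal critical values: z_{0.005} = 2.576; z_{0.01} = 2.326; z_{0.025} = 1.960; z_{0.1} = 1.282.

Fisher's z: C = ½·ln((1+r)/(1−r)) = ½·ln(2.0769) = 0.3654.
n = ((z_{α/2} + z_β)/C)² + 3.
(1.960 + 1.282) / 0.3654 = 3.242 / 0.3654 = 8.872.
n = 8.872² + 3 = 78.72 + 3 = 81.7.
Round up.

n = 82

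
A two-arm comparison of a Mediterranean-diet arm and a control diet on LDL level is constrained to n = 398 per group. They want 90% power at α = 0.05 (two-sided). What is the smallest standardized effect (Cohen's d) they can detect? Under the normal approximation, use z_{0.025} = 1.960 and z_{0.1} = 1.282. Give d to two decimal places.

d_min ≈ 0.23

For two independent groups of n = 398 each: d_min = (z_{α/2} + z_β)·√(2/n).
z-sum = 1.960 + 1.282 = 3.242.
d_min = 3.242 × √(2/398) = 3.242 × 0.0709 = 0.230.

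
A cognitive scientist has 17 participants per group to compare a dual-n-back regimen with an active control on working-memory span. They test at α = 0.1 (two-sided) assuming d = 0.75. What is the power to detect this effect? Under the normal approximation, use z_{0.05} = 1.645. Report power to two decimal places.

power ≈ 0.71

For two equal groups, power = Φ(d·√(n/2) − z_{α/2}).
d·√(n/2) = 0.75 × √(17/2) = 0.75 × 2.915 = 2.187.
z_β = 2.187 − 1.645 = 0.542.
Power = Φ(0.542) = 0.706.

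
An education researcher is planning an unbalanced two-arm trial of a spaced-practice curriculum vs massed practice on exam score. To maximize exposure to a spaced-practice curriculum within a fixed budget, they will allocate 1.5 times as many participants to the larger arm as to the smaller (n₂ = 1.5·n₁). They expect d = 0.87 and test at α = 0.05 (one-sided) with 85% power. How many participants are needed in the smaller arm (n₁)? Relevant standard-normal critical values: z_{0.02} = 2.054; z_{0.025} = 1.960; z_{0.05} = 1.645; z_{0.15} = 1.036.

With allocation ratio k = n₂/n₁ = 1.5, Var(x̄₁−x̄₂) = σ²(1/n₁ + 1/(k·n₁)) = σ²·(k+1)/(k·n₁).
So n₁ = (1 + 1/k)·((z_{α} + z_β)/d)² = 1.667 × (2.681/0.87)².
n₁ = 1.667 × 9.50 = 15.8.
Round up: n₁ = 16, giving n₂ = 1.5 × 16 = 24.

n₁ = 16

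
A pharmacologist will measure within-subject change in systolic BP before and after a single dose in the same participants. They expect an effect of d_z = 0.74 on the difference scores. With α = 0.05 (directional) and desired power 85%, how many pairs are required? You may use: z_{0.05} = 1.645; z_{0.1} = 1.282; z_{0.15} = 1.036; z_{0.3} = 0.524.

For a paired (one-sample on differences) test: n = ((z_{α} + z_β) / d)².
z_{α} + z_β = 1.645 + 1.036 = 2.681.
n = (2.681 / 0.74)² = 3.623² = 13.13.
Round up.

n = 14 pairs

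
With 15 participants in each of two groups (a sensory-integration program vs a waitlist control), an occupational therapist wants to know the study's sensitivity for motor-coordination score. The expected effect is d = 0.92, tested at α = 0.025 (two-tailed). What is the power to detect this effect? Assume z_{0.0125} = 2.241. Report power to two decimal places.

For two equal groups, power = Φ(d·√(n/2) − z_{α/2}).
d·√(n/2) = 0.92 × √(15/2) = 0.92 × 2.739 = 2.520.
z_β = 2.520 − 2.241 = 0.279.
Power = Φ(0.279) = 0.610.

power ≈ 0.61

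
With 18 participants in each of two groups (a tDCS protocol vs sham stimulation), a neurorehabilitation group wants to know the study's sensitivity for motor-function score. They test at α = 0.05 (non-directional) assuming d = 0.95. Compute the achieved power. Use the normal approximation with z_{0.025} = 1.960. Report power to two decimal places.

power ≈ 0.81

For two equal groups, power = Φ(d·√(n/2) − z_{α/2}).
d·√(n/2) = 0.95 × √(18/2) = 0.95 × 3.000 = 2.850.
z_β = 2.850 − 1.960 = 0.890.
Power = Φ(0.890) = 0.813.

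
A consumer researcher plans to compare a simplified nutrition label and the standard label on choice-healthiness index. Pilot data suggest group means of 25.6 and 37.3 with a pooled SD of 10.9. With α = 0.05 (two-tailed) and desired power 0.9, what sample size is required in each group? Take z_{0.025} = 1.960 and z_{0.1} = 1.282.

Cohen's d = |M₁ − M₂| / SD_pooled = |25.6 − 37.3| / 10.9 = 11.7 / 10.9 = 1.073.
For two independent groups with equal n: n = 2·((z_{α/2} + z_β) / d)².
z_{α/2} + z_β = 1.960 + 1.282 = 3.242.
n = 2 × (3.242 / 1.073)² = 2 × 3.021² = 2 × 9.13 = 18.3.
Round up to the next whole participant.

n = 19 per group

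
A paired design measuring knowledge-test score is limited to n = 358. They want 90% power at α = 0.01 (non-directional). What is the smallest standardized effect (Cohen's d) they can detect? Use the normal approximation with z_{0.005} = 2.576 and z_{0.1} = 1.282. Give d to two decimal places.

For a single sample (or paired design) of n = 358: d_min = (z_{α/2} + z_β)/√n.
z-sum = 2.576 + 1.282 = 3.858.
d_min = 3.858 / √358 = 3.858 / 18.921 = 0.204.

d_min ≈ 0.20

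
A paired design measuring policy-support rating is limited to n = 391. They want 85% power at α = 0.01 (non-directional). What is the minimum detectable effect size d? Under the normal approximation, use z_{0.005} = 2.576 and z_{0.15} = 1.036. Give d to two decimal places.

d_min ≈ 0.18

For a single sample (or paired design) of n = 391: d_min = (z_{α/2} + z_β)/√n.
z-sum = 2.576 + 1.036 = 3.612.
d_min = 3.612 / √391 = 3.612 / 19.774 = 0.183.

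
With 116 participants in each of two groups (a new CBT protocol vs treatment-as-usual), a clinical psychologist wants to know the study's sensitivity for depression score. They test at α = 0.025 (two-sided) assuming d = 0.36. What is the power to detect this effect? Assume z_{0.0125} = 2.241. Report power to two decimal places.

power ≈ 0.69

For two equal groups, power = Φ(d·√(n/2) − z_{α/2}).
d·√(n/2) = 0.36 × √(116/2) = 0.36 × 7.616 = 2.742.
z_β = 2.742 − 2.241 = 0.501.
Power = Φ(0.501) = 0.692.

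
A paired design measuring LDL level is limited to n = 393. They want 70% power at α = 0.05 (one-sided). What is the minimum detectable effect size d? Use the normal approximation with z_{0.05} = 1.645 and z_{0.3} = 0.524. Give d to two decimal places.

For a single sample (or paired design) of n = 393: d_min = (z_{α} + z_β)/√n.
z-sum = 1.645 + 0.524 = 2.169.
d_min = 2.169 / √393 = 2.169 / 19.824 = 0.109.

d_min ≈ 0.11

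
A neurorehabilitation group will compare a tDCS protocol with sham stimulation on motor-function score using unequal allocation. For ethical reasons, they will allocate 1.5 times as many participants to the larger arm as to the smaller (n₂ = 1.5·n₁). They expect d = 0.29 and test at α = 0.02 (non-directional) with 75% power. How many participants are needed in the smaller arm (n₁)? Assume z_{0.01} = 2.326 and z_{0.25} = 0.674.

n₁ = 179

With allocation ratio k = n₂/n₁ = 1.5, Var(x̄₁−x̄₂) = σ²(1/n₁ + 1/(k·n₁)) = σ²·(k+1)/(k·n₁).
So n₁ = (1 + 1/k)·((z_{α/2} + z_β)/d)² = 1.667 × (3.000/0.29)².
n₁ = 1.667 × 107.02 = 178.4.
Round up: n₁ = 179, giving n₂ = ⌈1.5 × 179⌉ = ⌈268.5⌉ = 269.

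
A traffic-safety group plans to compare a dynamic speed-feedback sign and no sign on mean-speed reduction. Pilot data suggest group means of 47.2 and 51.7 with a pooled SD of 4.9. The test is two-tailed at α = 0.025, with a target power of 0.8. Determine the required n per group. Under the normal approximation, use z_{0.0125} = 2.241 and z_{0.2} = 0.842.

Cohen's d = |M₁ − M₂| / SD_pooled = |47.2 − 51.7| / 4.9 = 4.5 / 4.9 = 0.918.
For two independent groups with equal n: n = 2·((z_{α/2} + z_β) / d)².
z_{α/2} + z_β = 2.241 + 0.842 = 3.083.
n = 2 × (3.083 / 0.918)² = 2 × 3.358² = 2 × 11.28 = 22.6.
Round up to the next whole participant.

n = 23 per group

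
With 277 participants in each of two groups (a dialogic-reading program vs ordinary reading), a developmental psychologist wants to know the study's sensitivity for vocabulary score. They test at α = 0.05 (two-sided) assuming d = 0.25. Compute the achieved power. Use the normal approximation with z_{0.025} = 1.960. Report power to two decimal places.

power ≈ 0.84

For two equal groups, power = Φ(d·√(n/2) − z_{α/2}).
d·√(n/2) = 0.25 × √(277/2) = 0.25 × 11.769 = 2.942.
z_β = 2.942 − 1.960 = 0.982.
Power = Φ(0.982) = 0.837.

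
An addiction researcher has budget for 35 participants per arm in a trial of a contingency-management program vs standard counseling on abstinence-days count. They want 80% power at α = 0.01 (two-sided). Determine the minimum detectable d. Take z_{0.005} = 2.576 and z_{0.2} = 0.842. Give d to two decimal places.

For two independent groups of n = 35 each: d_min = (z_{α/2} + z_β)·√(2/n).
z-sum = 2.576 + 0.842 = 3.418.
d_min = 3.418 × √(2/35) = 3.418 × 0.2390 = 0.817.

d_min ≈ 0.82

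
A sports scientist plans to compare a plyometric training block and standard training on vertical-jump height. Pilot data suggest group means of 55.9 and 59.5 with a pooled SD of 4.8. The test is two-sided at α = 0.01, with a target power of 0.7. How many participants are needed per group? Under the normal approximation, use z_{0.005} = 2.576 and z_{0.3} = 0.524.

n = 35 per group

Cohen's d = |M₁ − M₂| / SD_pooled = |55.9 − 59.5| / 4.8 = 3.6 / 4.8 = 0.750.
For two independent groups with equal n: n = 2·((z_{α/2} + z_β) / d)².
z_{α/2} + z_β = 2.576 + 0.524 = 3.100.
n = 2 × (3.100 / 0.750)² = 2 × 4.133² = 2 × 17.08 = 34.2.
Round up to the next whole participant.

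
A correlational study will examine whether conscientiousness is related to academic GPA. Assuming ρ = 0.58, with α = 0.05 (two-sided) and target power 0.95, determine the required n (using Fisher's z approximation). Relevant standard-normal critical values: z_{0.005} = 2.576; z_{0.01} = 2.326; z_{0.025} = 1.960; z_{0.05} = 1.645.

n = 33

Fisher's z: C = ½·ln((1+r)/(1−r)) = ½·ln(3.7619) = 0.6625.
n = ((z_{α/2} + z_β)/C)² + 3.
(1.960 + 1.645) / 0.6625 = 3.605 / 0.6625 = 5.442.
n = 5.442² + 3 = 29.61 + 3 = 32.6.
Round up.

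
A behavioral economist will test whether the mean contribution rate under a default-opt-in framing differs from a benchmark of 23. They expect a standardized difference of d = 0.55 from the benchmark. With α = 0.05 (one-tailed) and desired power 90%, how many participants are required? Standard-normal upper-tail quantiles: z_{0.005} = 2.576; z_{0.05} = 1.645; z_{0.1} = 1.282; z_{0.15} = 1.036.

n = 29

For a one-sample test: n = ((z_{α} + z_β) / d)².
z_{α} + z_β = 1.645 + 1.282 = 2.927.
n = (2.927 / 0.55)² = 5.322² = 28.32.
Round up.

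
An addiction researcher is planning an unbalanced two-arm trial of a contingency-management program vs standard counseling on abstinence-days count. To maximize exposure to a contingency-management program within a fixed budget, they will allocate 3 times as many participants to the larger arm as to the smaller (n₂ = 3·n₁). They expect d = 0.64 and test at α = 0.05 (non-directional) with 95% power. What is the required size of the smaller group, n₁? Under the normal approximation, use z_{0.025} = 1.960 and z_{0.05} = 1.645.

n₁ = 43

With allocation ratio k = n₂/n₁ = 3, Var(x̄₁−x̄₂) = σ²(1/n₁ + 1/(k·n₁)) = σ²·(k+1)/(k·n₁).
So n₁ = (1 + 1/k)·((z_{α/2} + z_β)/d)² = 1.333 × (3.605/0.64)².
n₁ = 1.333 × 31.73 = 42.3.
Round up: n₁ = 43, giving n₂ = 3 × 43 = 129.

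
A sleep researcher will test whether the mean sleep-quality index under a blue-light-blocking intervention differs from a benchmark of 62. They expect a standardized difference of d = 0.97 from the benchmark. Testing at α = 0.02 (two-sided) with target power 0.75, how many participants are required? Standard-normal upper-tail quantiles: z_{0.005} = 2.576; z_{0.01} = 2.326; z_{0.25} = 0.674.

For a one-sample test: n = ((z_{α/2} + z_β) / d)².
z_{α/2} + z_β = 2.326 + 0.674 = 3.000.
n = (3.000 / 0.97)² = 3.093² = 9.57.
Round up.

n = 10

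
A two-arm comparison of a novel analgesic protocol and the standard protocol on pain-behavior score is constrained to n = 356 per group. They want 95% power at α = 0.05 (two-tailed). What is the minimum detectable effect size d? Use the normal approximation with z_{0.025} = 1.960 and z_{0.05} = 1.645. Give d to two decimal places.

For two independent groups of n = 356 each: d_min = (z_{α/2} + z_β)·√(2/n).
z-sum = 1.960 + 1.645 = 3.605.
d_min = 3.605 × √(2/356) = 3.605 × 0.0750 = 0.270.

d_min ≈ 0.27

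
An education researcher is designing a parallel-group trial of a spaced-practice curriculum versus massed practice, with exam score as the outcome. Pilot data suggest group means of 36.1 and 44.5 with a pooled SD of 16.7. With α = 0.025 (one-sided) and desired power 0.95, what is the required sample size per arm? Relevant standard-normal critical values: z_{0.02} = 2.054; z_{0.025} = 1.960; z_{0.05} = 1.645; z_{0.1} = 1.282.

n = 103 per group

Cohen's d = |M₁ − M₂| / SD_pooled = |36.1 − 44.5| / 16.7 = 8.4 / 16.7 = 0.503.
For two independent groups with equal n: n = 2·((z_{α} + z_β) / d)².
z_{α} + z_β = 1.960 + 1.645 = 3.605.
n = 2 × (3.605 / 0.503)² = 2 × 7.167² = 2 × 51.37 = 102.7.
Round up to the next whole participant.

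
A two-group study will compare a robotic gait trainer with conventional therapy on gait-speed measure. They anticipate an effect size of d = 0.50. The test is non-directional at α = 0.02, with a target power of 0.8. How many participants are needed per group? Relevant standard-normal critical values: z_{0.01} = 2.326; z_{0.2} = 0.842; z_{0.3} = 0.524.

n = 81 per group

For two independent groups with equal n: n = 2·((z_{α/2} + z_β) / d)².
z_{α/2} + z_β = 2.326 + 0.842 = 3.168.
n = 2 × (3.168 / 0.50)² = 2 × 6.336² = 2 × 40.14 = 80.3.
Round up to the next whole participant.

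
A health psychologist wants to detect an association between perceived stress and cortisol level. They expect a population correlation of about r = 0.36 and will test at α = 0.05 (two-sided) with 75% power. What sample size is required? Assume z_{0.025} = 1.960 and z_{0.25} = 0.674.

n = 52

Fisher's z: C = ½·ln((1+r)/(1−r)) = ½·ln(2.1250) = 0.3769.
n = ((z_{α/2} + z_β)/C)² + 3.
(1.960 + 0.674) / 0.3769 = 2.634 / 0.3769 = 6.989.
n = 6.989² + 3 = 48.84 + 3 = 51.8.
Round up.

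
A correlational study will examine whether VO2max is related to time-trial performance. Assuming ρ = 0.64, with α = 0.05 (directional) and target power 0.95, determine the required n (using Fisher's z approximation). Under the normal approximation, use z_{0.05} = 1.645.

n = 22

Fisher's z: C = ½·ln((1+r)/(1−r)) = ½·ln(4.5556) = 0.7582.
n = ((z_{α} + z_β)/C)² + 3.
(1.645 + 1.645) / 0.7582 = 3.290 / 0.7582 = 4.339.
n = 4.339² + 3 = 18.83 + 3 = 21.8.
Round up.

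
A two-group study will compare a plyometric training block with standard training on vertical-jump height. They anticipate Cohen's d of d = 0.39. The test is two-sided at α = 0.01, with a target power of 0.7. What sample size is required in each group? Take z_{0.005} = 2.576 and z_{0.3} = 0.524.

n = 127 per group

For two independent groups with equal n: n = 2·((z_{α/2} + z_β) / d)².
z_{α/2} + z_β = 2.576 + 0.524 = 3.100.
n = 2 × (3.100 / 0.39)² = 2 × 7.949² = 2 × 63.18 = 126.4.
Round up to the next whole participant.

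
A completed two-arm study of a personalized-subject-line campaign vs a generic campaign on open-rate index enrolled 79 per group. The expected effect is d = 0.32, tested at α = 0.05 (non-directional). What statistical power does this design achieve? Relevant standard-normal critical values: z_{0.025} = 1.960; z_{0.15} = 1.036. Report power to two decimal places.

power ≈ 0.52

For two equal groups, power = Φ(d·√(n/2) − z_{α/2}).
d·√(n/2) = 0.32 × √(79/2) = 0.32 × 6.285 = 2.011.
z_β = 2.011 − 1.960 = 0.051.
Power = Φ(0.051) = 0.520.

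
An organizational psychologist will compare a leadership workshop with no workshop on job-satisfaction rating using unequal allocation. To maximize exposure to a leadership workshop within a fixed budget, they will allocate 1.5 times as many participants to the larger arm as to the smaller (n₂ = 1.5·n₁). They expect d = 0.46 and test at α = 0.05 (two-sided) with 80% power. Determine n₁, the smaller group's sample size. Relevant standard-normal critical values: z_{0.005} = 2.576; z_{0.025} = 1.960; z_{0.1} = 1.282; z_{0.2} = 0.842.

n₁ = 62

With allocation ratio k = n₂/n₁ = 1.5, Var(x̄₁−x̄₂) = σ²(1/n₁ + 1/(k·n₁)) = σ²·(k+1)/(k·n₁).
So n₁ = (1 + 1/k)·((z_{α/2} + z_β)/d)² = 1.667 × (2.802/0.46)².
n₁ = 1.667 × 37.10 = 61.8.
Round up: n₁ = 62, giving n₂ = 1.5 × 62 = 93.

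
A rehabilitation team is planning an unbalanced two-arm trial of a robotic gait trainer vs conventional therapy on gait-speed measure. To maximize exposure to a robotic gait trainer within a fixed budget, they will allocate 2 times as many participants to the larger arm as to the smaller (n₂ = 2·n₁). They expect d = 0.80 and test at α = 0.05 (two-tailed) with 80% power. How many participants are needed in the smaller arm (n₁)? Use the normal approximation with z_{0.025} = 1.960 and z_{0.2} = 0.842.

With allocation ratio k = n₂/n₁ = 2, Var(x̄₁−x̄₂) = σ²(1/n₁ + 1/(k·n₁)) = σ²·(k+1)/(k·n₁).
So n₁ = (1 + 1/k)·((z_{α/2} + z_β)/d)² = 1.500 × (2.802/0.80)².
n₁ = 1.500 × 12.27 = 18.4.
Round up: n₁ = 19, giving n₂ = 2 × 19 = 38.

n₁ = 19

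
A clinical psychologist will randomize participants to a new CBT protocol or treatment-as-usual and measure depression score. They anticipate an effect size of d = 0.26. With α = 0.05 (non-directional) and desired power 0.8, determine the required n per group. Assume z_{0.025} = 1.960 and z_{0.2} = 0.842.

For two independent groups with equal n: n = 2·((z_{α/2} + z_β) / d)².
z_{α/2} + z_β = 1.960 + 0.842 = 2.802.
n = 2 × (2.802 / 0.26)² = 2 × 10.777² = 2 × 116.14 = 232.3.
Round up to the next whole participant.

n = 233 per group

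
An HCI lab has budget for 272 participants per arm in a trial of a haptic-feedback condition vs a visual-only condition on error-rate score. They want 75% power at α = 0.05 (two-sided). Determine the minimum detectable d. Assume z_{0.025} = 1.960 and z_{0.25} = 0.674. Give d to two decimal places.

d_min ≈ 0.23

For two independent groups of n = 272 each: d_min = (z_{α/2} + z_β)·√(2/n).
z-sum = 1.960 + 0.674 = 2.634.
d_min = 2.634 × √(2/272) = 2.634 × 0.0857 = 0.226.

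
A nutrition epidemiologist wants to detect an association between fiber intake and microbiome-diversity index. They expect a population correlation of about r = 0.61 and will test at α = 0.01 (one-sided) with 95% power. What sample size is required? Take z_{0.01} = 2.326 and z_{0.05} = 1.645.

n = 35

Fisher's z: C = ½·ln((1+r)/(1−r)) = ½·ln(4.1282) = 0.7089.
n = ((z_{α} + z_β)/C)² + 3.
(2.326 + 1.645) / 0.7089 = 3.971 / 0.7089 = 5.602.
n = 5.602² + 3 = 31.38 + 3 = 34.4.
Round up.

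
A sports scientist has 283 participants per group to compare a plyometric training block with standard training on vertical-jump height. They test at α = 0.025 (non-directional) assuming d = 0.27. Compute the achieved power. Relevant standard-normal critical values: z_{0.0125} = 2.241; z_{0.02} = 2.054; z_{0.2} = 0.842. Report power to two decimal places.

power ≈ 0.83

For two equal groups, power = Φ(d·√(n/2) − z_{α/2}).
d·√(n/2) = 0.27 × √(283/2) = 0.27 × 11.895 = 3.212.
z_β = 3.212 − 2.241 = 0.971.
Power = Φ(0.971) = 0.834.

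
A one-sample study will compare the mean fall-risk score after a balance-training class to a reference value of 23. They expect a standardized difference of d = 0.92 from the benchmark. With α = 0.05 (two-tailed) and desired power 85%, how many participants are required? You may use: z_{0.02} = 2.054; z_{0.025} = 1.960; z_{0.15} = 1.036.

n = 11

For a one-sample test: n = ((z_{α/2} + z_β) / d)².
z_{α/2} + z_β = 1.960 + 1.036 = 2.996.
n = (2.996 / 0.92)² = 3.257² = 10.60.
Round up.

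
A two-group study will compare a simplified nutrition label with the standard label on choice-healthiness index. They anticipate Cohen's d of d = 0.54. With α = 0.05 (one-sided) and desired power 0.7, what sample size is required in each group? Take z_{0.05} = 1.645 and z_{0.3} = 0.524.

For two independent groups with equal n: n = 2·((z_{α} + z_β) / d)².
z_{α} + z_β = 1.645 + 0.524 = 2.169.
n = 2 × (2.169 / 0.54)² = 2 × 4.017² = 2 × 16.13 = 32.3.
Round up to the next whole participant.

n = 33 per group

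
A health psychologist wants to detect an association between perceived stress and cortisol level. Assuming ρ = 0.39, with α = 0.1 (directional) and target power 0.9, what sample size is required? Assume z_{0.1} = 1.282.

n = 42

Fisher's z: C = ½·ln((1+r)/(1−r)) = ½·ln(2.2787) = 0.4118.
n = ((z_{α} + z_β)/C)² + 3.
(1.282 + 1.282) / 0.4118 = 2.564 / 0.4118 = 6.226.
n = 6.226² + 3 = 38.77 + 3 = 41.8.
Round up.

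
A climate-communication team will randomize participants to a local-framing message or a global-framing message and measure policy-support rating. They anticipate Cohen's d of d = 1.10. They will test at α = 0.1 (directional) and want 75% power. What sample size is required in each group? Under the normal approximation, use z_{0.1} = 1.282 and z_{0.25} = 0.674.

For two independent groups with equal n: n = 2·((z_{α} + z_β) / d)².
z_{α} + z_β = 1.282 + 0.674 = 1.956.
n = 2 × (1.956 / 1.10)² = 2 × 1.778² = 2 × 3.16 = 6.3.
Round up to the next whole participant.

n = 7 per group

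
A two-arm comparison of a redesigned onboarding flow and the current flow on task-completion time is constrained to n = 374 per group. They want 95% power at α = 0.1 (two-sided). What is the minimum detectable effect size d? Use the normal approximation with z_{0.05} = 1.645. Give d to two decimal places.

For two independent groups of n = 374 each: d_min = (z_{α/2} + z_β)·√(2/n).
z-sum = 1.645 + 1.645 = 3.290.
d_min = 3.290 × √(2/374) = 3.290 × 0.0731 = 0.241.

d_min ≈ 0.24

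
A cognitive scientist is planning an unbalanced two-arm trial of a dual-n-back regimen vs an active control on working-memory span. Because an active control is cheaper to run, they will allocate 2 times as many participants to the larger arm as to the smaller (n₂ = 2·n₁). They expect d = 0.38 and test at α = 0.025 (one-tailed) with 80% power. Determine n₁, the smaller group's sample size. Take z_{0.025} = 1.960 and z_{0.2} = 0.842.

n₁ = 82

With allocation ratio k = n₂/n₁ = 2, Var(x̄₁−x̄₂) = σ²(1/n₁ + 1/(k·n₁)) = σ²·(k+1)/(k·n₁).
So n₁ = (1 + 1/k)·((z_{α} + z_β)/d)² = 1.500 × (2.802/0.38)².
n₁ = 1.500 × 54.37 = 81.6.
Round up: n₁ = 82, giving n₂ = 2 × 82 = 164.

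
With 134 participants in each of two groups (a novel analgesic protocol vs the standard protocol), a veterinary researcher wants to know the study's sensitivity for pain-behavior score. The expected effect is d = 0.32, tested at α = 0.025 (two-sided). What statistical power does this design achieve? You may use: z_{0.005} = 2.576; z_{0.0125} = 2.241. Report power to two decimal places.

For two equal groups, power = Φ(d·√(n/2) − z_{α/2}).
d·√(n/2) = 0.32 × √(134/2) = 0.32 × 8.185 = 2.619.
z_β = 2.619 − 2.241 = 0.378.
Power = Φ(0.378) = 0.647.

power ≈ 0.65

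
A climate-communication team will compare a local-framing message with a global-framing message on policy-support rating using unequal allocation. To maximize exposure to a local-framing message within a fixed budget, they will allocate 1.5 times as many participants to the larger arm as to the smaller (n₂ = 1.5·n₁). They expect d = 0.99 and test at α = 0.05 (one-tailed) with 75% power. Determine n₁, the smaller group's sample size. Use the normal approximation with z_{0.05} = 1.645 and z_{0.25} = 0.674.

With allocation ratio k = n₂/n₁ = 1.5, Var(x̄₁−x̄₂) = σ²(1/n₁ + 1/(k·n₁)) = σ²·(k+1)/(k·n₁).
So n₁ = (1 + 1/k)·((z_{α} + z_β)/d)² = 1.667 × (2.319/0.99)².
n₁ = 1.667 × 5.49 = 9.1.
Round up: n₁ = 10, giving n₂ = 1.5 × 10 = 15.

n₁ = 10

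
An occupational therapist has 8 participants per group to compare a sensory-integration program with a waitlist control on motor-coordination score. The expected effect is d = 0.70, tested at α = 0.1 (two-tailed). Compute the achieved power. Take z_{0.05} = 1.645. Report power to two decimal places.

power ≈ 0.40

For two equal groups, power = Φ(d·√(n/2) − z_{α/2}).
d·√(n/2) = 0.70 × √(8/2) = 0.70 × 2.000 = 1.400.
z_β = 1.400 − 1.645 = -0.245.
Power = Φ(-0.245) = 0.403.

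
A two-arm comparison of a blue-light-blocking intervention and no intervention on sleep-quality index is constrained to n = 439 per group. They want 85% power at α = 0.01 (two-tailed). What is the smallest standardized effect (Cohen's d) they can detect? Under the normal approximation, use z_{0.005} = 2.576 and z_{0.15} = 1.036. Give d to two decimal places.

For two independent groups of n = 439 each: d_min = (z_{α/2} + z_β)·√(2/n).
z-sum = 2.576 + 1.036 = 3.612.
d_min = 3.612 × √(2/439) = 3.612 × 0.0675 = 0.244.

d_min ≈ 0.24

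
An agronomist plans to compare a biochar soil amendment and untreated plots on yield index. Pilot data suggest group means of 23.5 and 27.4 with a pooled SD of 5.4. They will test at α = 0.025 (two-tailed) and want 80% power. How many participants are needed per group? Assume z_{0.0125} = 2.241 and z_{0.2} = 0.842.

Cohen's d = |M₁ − M₂| / SD_pooled = |23.5 − 27.4| / 5.4 = 3.9 / 5.4 = 0.722.
For two independent groups with equal n: n = 2·((z_{α/2} + z_β) / d)².
z_{α/2} + z_β = 2.241 + 0.842 = 3.083.
n = 2 × (3.083 / 0.722)² = 2 × 4.270² = 2 × 18.23 = 36.5.
Round up to the next whole participant.

n = 37 per group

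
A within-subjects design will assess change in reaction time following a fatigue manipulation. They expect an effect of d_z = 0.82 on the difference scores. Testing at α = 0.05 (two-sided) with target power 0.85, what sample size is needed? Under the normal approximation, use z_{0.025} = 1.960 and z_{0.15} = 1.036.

n = 14 pairs

For a paired (one-sample on differences) test: n = ((z_{α/2} + z_β) / d)².
z_{α/2} + z_β = 1.960 + 1.036 = 2.996.
n = (2.996 / 0.82)² = 3.654² = 13.35.
Round up.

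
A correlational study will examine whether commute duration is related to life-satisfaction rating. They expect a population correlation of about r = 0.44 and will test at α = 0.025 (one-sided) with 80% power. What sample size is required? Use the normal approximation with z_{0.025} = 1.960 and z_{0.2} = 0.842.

Fisher's z: C = ½·ln((1+r)/(1−r)) = ½·ln(2.5714) = 0.4722.
n = ((z_{α} + z_β)/C)² + 3.
(1.960 + 0.842) / 0.4722 = 2.802 / 0.4722 = 5.934.
n = 5.934² + 3 = 35.21 + 3 = 38.2.
Round up.

n = 39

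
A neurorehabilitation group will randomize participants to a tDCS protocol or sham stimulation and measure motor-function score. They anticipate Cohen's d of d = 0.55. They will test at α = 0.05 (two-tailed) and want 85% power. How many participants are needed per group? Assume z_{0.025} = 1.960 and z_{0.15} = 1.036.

n = 60 per group

For two independent groups with equal n: n = 2·((z_{α/2} + z_β) / d)².
z_{α/2} + z_β = 1.960 + 1.036 = 2.996.
n = 2 × (2.996 / 0.55)² = 2 × 5.447² = 2 × 29.67 = 59.3.
Round up to the next whole participant.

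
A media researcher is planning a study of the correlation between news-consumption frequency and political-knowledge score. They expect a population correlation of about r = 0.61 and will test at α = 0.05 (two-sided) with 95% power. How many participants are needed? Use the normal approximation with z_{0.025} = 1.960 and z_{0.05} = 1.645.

Fisher's z: C = ½·ln((1+r)/(1−r)) = ½·ln(4.1282) = 0.7089.
n = ((z_{α/2} + z_β)/C)² + 3.
(1.960 + 1.645) / 0.7089 = 3.605 / 0.7089 = 5.085.
n = 5.085² + 3 = 25.86 + 3 = 28.9.
Round up.

n = 29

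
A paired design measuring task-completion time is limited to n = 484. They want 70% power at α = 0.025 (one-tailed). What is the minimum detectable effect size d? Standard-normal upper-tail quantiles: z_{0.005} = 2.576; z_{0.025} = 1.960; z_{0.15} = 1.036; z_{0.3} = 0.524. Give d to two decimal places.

For a single sample (or paired design) of n = 484: d_min = (z_{α} + z_β)/√n.
z-sum = 1.960 + 0.524 = 2.484.
d_min = 2.484 / √484 = 2.484 / 22.000 = 0.113.

d_min ≈ 0.11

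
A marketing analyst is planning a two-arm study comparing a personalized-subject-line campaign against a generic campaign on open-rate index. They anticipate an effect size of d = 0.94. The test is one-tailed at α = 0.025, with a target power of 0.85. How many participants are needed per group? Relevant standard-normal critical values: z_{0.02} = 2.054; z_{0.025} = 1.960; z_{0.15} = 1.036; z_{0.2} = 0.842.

For two independent groups with equal n: n = 2·((z_{α} + z_β) / d)².
z_{α} + z_β = 1.960 + 1.036 = 2.996.
n = 2 × (2.996 / 0.94)² = 2 × 3.187² = 2 × 10.16 = 20.3.
Round up to the next whole participant.

n = 21 per group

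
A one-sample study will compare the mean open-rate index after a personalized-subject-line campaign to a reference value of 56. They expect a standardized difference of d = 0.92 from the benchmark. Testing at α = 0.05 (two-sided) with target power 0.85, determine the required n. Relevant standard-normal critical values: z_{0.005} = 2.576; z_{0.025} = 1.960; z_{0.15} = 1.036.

n = 11

For a one-sample test: n = ((z_{α/2} + z_β) / d)².
z_{α/2} + z_β = 1.960 + 1.036 = 2.996.
n = (2.996 / 0.92)² = 3.257² = 10.60.
Round up.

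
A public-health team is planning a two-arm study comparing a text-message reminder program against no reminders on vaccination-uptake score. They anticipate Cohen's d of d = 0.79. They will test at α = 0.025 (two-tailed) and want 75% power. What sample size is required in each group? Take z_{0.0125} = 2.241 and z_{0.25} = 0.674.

For two independent groups with equal n: n = 2·((z_{α/2} + z_β) / d)².
z_{α/2} + z_β = 2.241 + 0.674 = 2.915.
n = 2 × (2.915 / 0.79)² = 2 × 3.690² = 2 × 13.62 = 27.2.
Round up to the next whole participant.

n = 28 per group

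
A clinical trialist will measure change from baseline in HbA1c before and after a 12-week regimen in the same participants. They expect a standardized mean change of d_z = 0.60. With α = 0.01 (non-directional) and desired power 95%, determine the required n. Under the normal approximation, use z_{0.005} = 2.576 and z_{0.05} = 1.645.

For a paired (one-sample on differences) test: n = ((z_{α/2} + z_β) / d)².
z_{α/2} + z_β = 2.576 + 1.645 = 4.221.
n = (4.221 / 0.60)² = 7.035² = 49.49.
Round up.

n = 50 pairs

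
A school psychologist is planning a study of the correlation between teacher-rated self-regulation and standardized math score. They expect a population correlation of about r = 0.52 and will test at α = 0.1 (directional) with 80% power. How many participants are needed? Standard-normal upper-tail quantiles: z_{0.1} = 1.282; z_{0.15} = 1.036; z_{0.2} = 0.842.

n = 17

Fisher's z: C = ½·ln((1+r)/(1−r)) = ½·ln(3.1667) = 0.5763.
n = ((z_{α} + z_β)/C)² + 3.
(1.282 + 0.842) / 0.5763 = 2.124 / 0.5763 = 3.686.
n = 3.686² + 3 = 13.58 + 3 = 16.6.
Round up.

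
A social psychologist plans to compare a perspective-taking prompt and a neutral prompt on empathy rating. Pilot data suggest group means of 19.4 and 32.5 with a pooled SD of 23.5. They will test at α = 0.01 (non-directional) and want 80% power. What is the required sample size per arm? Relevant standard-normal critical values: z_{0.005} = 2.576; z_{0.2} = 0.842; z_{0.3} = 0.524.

n = 76 per group

Cohen's d = |M₁ − M₂| / SD_pooled = |19.4 − 32.5| / 23.5 = 13.1 / 23.5 = 0.557.
For two independent groups with equal n: n = 2·((z_{α/2} + z_β) / d)².
z_{α/2} + z_β = 2.576 + 0.842 = 3.418.
n = 2 × (3.418 / 0.557)² = 2 × 6.136² = 2 × 37.66 = 75.3.
Round up to the next whole participant.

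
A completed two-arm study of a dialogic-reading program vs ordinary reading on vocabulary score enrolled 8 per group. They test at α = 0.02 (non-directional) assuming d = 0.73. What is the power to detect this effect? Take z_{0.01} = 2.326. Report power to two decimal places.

For two equal groups, power = Φ(d·√(n/2) − z_{α/2}).
d·√(n/2) = 0.73 × √(8/2) = 0.73 × 2.000 = 1.460.
z_β = 1.460 − 2.326 = -0.866.
Power = Φ(-0.866) = 0.193.

power ≈ 0.19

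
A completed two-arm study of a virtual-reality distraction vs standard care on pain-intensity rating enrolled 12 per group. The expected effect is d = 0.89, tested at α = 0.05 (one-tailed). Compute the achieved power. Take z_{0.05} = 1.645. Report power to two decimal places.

For two equal groups, power = Φ(d·√(n/2) − z_{α}).
d·√(n/2) = 0.89 × √(12/2) = 0.89 × 2.449 = 2.180.
z_β = 2.180 − 1.645 = 0.535.
Power = Φ(0.535) = 0.704.

power ≈ 0.70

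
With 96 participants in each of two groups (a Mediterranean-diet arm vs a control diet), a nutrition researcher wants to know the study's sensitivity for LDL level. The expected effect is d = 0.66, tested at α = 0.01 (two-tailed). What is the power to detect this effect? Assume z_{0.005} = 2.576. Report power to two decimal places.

power ≈ 0.98

For two equal groups, power = Φ(d·√(n/2) − z_{α/2}).
d·√(n/2) = 0.66 × √(96/2) = 0.66 × 6.928 = 4.573.
z_β = 4.573 − 2.576 = 1.997.
Power = Φ(1.997) = 0.977.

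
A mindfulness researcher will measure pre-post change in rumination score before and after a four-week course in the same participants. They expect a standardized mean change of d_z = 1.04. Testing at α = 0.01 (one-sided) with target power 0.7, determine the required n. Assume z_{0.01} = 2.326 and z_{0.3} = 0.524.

For a paired (one-sample on differences) test: n = ((z_{α} + z_β) / d)².
z_{α} + z_β = 2.326 + 0.524 = 2.850.
n = (2.850 / 1.04)² = 2.740² = 7.51.
Round up.

n = 8 pairs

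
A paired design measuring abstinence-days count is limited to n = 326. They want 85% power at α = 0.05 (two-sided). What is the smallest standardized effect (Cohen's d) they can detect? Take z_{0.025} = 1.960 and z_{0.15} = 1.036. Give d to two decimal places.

d_min ≈ 0.17

For a single sample (or paired design) of n = 326: d_min = (z_{α/2} + z_β)/√n.
z-sum = 1.960 + 1.036 = 2.996.
d_min = 2.996 / √326 = 2.996 / 18.055 = 0.166.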